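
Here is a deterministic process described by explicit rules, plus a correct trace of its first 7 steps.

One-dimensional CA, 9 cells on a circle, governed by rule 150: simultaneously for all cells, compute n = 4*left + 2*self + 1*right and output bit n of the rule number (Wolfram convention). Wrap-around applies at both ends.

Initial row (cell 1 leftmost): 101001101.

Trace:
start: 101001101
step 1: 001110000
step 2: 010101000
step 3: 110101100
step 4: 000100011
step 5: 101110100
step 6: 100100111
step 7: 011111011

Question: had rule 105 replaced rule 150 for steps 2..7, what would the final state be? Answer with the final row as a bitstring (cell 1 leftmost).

011111011

(re-executing steps 2..7 under rule 105; state before step 2: 001110000)
step 2: 101010111
step 3: 110101100
step 4: 111011100
step 5: 101110100
step 6: 011011000
step 7: 011111011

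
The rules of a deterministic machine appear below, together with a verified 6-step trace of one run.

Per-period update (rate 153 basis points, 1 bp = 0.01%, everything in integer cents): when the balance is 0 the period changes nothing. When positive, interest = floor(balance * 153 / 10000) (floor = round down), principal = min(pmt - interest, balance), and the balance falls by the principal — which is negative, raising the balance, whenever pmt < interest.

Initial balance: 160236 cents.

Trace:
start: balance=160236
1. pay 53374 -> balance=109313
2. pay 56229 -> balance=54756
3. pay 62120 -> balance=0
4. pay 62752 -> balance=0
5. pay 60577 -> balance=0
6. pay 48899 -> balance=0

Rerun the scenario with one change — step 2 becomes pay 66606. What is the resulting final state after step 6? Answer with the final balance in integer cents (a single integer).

0

(re-executing from step 2 with the substitution; state before step 2: balance=109313)
2. pay 66606 -> balance=44379
3. pay 62120 -> balance=0
4. pay 62752 -> balance=0
5. pay 60577 -> balance=0
6. pay 48899 -> balance=0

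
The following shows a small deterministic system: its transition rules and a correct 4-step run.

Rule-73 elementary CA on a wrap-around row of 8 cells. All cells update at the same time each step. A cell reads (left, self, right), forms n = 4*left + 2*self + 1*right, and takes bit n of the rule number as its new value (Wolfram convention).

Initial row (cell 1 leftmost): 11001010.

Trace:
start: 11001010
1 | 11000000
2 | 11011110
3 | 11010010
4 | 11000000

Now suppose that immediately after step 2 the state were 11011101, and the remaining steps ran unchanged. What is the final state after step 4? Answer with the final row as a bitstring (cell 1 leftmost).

00000000

state after step 2 := 11011101
3 | 01010101
4 | 00000000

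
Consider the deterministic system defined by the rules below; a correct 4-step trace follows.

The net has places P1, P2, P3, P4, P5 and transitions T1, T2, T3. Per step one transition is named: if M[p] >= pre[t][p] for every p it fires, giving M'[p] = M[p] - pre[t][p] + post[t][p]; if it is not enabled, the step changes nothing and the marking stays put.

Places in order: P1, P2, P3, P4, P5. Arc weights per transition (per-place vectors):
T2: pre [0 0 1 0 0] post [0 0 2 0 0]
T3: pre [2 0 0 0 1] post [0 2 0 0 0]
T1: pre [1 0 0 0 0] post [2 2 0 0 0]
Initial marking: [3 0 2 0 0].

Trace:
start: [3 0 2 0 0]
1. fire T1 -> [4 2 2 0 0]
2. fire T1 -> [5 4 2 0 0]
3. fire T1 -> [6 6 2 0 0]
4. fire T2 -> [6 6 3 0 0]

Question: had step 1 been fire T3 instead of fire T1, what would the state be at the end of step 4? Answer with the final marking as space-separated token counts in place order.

5 4 3 0 0

(re-executing from step 1 with the substitution; state before step 1: [3 0 2 0 0])
1. fire T3 -> [3 0 2 0 0]
2. fire T1 -> [4 2 2 0 0]
3. fire T1 -> [5 4 2 0 0]
4. fire T2 -> [5 4 3 0 0]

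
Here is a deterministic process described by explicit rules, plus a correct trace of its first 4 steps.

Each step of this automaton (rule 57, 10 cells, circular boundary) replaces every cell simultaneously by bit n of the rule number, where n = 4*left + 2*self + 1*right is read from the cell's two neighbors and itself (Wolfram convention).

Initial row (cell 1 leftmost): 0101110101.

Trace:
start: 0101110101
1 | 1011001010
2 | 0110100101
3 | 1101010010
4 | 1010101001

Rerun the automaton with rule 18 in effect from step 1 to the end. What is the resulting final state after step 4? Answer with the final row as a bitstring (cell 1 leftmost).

(re-executing steps 1..4 under rule 18; state before step 1: 0101110101)
1 | 0000000000
2 | 0000000000
3 | 0000000000
4 | 0000000000

0000000000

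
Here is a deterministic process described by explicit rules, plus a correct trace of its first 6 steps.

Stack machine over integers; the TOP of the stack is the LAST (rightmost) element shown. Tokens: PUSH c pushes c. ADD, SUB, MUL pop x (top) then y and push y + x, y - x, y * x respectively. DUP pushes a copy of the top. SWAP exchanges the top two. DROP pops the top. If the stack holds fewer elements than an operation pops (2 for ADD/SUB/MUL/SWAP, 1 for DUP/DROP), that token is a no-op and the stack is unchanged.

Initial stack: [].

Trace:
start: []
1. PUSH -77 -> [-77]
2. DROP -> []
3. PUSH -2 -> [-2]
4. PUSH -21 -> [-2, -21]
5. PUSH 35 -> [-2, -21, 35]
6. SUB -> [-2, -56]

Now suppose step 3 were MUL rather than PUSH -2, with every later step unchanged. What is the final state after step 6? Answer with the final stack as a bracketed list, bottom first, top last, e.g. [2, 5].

[-56]

(re-executing from step 3 with the substitution; state before step 3: [])
3. MUL -> []
4. PUSH -21 -> [-21]
5. PUSH 35 -> [-21, 35]
6. SUB -> [-56]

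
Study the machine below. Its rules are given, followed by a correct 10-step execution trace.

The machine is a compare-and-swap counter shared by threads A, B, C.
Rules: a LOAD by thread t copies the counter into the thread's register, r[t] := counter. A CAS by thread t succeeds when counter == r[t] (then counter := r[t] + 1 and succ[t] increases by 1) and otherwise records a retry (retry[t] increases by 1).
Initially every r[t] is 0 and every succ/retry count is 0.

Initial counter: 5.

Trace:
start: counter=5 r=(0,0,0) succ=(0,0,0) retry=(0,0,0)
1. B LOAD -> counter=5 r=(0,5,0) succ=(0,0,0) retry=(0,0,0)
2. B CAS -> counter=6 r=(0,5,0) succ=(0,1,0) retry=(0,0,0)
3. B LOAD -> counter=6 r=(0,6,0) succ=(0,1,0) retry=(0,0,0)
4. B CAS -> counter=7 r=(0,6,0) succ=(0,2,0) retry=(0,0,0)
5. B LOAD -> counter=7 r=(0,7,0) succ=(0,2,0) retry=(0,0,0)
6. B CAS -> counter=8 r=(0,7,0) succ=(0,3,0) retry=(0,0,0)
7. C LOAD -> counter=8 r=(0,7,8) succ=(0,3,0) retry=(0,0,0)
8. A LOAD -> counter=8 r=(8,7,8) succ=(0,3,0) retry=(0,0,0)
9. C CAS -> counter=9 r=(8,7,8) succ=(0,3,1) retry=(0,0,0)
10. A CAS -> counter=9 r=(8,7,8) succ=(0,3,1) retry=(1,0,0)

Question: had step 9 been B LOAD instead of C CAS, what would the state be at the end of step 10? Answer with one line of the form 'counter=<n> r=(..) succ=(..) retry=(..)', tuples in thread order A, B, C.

counter=9 r=(8,8,8) succ=(1,3,0) retry=(0,0,0)

(re-executing from step 9 with the substitution; state before step 9: counter=8 r=(8,7,8) succ=(0,3,0) retry=(0,0,0))
9. B LOAD -> counter=8 r=(8,8,8) succ=(0,3,0) retry=(0,0,0)
10. A CAS -> counter=9 r=(8,8,8) succ=(1,3,0) retry=(0,0,0)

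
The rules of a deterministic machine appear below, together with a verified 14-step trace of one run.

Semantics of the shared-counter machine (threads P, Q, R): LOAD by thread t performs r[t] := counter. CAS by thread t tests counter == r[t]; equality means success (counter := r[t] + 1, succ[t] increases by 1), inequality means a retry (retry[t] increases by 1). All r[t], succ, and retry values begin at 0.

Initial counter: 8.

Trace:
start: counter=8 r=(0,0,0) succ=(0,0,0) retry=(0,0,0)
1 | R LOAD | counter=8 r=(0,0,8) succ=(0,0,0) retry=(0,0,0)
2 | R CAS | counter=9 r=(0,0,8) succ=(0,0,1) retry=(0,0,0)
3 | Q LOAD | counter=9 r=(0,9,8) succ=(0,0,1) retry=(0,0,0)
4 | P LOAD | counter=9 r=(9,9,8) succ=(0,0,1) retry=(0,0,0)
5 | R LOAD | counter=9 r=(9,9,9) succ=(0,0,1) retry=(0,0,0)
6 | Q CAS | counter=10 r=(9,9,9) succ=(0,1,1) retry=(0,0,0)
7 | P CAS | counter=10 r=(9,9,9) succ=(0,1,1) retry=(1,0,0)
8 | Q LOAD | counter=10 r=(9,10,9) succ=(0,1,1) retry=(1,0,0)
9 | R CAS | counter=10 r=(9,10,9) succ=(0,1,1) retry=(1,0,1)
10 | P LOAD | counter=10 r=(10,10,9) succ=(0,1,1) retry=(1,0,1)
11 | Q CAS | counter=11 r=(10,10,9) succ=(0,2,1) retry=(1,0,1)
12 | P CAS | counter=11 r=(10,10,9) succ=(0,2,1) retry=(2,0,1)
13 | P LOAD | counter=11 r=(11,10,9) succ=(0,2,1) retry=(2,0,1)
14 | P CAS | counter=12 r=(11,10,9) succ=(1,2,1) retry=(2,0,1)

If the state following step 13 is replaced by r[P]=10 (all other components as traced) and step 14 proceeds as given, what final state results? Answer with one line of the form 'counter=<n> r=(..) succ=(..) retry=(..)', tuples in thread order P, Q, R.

counter=11 r=(10,10,9) succ=(0,2,1) retry=(3,0,1)

state after step 13 := counter=11 r=(10,10,9) succ=(0,2,1) retry=(2,0,1)
14 | P CAS | counter=11 r=(10,10,9) succ=(0,2,1) retry=(3,0,1)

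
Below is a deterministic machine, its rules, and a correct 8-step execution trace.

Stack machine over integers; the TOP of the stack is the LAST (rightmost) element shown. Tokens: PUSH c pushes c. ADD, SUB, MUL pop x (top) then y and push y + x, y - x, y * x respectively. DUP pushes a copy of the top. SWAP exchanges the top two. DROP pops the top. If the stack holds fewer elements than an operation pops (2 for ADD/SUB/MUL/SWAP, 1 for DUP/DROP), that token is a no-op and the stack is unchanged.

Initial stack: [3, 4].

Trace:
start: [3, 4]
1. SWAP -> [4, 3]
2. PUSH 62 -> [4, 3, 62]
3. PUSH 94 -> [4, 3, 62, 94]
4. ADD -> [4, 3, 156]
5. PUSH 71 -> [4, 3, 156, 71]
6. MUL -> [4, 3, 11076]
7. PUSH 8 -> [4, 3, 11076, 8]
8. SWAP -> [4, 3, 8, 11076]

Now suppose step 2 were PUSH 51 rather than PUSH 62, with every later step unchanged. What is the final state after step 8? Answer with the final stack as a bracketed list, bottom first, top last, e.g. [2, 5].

(re-executing from step 2 with the substitution; state before step 2: [4, 3])
2. PUSH 51 -> [4, 3, 51]
3. PUSH 94 -> [4, 3, 51, 94]
4. ADD -> [4, 3, 145]
5. PUSH 71 -> [4, 3, 145, 71]
6. MUL -> [4, 3, 10295]
7. PUSH 8 -> [4, 3, 10295, 8]
8. SWAP -> [4, 3, 8, 10295]

[4, 3, 8, 10295]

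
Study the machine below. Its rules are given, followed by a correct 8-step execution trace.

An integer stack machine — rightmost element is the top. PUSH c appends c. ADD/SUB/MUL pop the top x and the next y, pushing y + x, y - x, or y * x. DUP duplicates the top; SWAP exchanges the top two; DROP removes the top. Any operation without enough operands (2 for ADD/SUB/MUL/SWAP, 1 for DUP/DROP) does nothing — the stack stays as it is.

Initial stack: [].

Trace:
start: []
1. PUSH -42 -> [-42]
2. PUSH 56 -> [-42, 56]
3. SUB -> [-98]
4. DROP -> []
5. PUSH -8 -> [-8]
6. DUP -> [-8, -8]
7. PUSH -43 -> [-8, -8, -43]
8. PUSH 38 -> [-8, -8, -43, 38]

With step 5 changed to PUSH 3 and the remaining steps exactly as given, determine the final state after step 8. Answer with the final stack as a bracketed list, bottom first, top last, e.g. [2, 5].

(re-executing from step 5 with the substitution; state before step 5: [])
5. PUSH 3 -> [3]
6. DUP -> [3, 3]
7. PUSH -43 -> [3, 3, -43]
8. PUSH 38 -> [3, 3, -43, 38]

[3, 3, -43, 38]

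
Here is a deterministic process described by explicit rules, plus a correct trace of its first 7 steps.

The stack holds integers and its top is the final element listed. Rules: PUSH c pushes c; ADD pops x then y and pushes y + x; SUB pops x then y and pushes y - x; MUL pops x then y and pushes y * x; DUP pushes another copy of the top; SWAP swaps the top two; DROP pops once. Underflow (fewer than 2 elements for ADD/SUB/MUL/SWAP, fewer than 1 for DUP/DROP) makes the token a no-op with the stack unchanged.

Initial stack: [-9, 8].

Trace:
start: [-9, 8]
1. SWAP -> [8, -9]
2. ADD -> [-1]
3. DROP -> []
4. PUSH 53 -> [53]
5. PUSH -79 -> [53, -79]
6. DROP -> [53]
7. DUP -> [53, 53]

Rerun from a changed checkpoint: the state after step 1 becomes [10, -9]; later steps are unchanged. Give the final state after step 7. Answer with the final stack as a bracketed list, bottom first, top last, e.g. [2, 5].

state after step 1 := [10, -9]
2. ADD -> [1]
3. DROP -> []
4. PUSH 53 -> [53]
5. PUSH -79 -> [53, -79]
6. DROP -> [53]
7. DUP -> [53, 53]

[53, 53]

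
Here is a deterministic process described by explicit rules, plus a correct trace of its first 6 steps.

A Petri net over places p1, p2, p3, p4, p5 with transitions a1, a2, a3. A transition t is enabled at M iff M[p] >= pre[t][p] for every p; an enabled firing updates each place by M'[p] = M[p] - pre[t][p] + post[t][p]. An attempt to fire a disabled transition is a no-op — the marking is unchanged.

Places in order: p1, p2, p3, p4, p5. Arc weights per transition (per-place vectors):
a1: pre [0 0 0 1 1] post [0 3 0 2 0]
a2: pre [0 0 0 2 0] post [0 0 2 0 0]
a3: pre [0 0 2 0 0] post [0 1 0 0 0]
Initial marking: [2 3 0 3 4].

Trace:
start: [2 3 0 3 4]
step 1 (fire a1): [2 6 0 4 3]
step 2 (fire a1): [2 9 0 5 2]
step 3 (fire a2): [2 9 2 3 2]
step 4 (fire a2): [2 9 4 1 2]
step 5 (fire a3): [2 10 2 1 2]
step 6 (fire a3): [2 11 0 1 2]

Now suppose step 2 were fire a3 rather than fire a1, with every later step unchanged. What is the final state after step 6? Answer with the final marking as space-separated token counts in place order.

2 8 0 0 3

(re-executing from step 2 with the substitution; state before step 2: [2 6 0 4 3])
step 2 (fire a3): [2 6 0 4 3]
step 3 (fire a2): [2 6 2 2 3]
step 4 (fire a2): [2 6 4 0 3]
step 5 (fire a3): [2 7 2 0 3]
step 6 (fire a3): [2 8 0 0 3]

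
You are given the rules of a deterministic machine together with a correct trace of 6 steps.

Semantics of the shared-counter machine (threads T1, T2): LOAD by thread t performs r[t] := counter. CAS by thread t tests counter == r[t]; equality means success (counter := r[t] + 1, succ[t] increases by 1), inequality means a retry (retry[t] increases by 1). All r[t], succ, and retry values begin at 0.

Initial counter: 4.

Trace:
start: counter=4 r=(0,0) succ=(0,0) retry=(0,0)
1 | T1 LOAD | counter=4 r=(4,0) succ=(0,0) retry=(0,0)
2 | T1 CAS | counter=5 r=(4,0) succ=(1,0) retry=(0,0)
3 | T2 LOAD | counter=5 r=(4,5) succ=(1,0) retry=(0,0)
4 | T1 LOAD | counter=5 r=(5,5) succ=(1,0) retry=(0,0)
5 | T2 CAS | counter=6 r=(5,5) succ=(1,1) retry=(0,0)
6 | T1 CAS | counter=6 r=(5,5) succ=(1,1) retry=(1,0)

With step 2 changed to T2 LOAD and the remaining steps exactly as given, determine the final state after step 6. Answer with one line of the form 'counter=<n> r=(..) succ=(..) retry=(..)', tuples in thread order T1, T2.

counter=5 r=(4,4) succ=(0,1) retry=(1,0)

(re-executing from step 2 with the substitution; state before step 2: counter=4 r=(4,0) succ=(0,0) retry=(0,0))
2 | T2 LOAD | counter=4 r=(4,4) succ=(0,0) retry=(0,0)
3 | T2 LOAD | counter=4 r=(4,4) succ=(0,0) retry=(0,0)
4 | T1 LOAD | counter=4 r=(4,4) succ=(0,0) retry=(0,0)
5 | T2 CAS | counter=5 r=(4,4) succ=(0,1) retry=(0,0)
6 | T1 CAS | counter=5 r=(4,4) succ=(0,1) retry=(1,0)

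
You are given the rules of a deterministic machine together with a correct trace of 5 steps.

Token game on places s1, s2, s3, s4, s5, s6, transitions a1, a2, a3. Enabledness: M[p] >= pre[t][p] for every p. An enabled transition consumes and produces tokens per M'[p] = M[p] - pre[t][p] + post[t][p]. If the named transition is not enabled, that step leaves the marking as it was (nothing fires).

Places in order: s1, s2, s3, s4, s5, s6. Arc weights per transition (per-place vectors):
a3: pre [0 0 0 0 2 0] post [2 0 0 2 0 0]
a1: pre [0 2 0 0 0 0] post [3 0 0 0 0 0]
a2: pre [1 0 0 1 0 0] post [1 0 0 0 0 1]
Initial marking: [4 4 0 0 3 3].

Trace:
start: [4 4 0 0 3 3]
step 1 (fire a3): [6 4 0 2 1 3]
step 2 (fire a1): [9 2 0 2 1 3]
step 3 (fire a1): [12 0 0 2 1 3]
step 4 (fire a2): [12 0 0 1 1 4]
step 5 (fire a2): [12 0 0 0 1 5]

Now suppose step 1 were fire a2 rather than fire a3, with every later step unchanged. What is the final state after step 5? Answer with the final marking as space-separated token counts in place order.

10 0 0 0 3 3

(re-executing from step 1 with the substitution; state before step 1: [4 4 0 0 3 3])
step 1 (fire a2): [4 4 0 0 3 3]
step 2 (fire a1): [7 2 0 0 3 3]
step 3 (fire a1): [10 0 0 0 3 3]
step 4 (fire a2): [10 0 0 0 3 3]
step 5 (fire a2): [10 0 0 0 3 3]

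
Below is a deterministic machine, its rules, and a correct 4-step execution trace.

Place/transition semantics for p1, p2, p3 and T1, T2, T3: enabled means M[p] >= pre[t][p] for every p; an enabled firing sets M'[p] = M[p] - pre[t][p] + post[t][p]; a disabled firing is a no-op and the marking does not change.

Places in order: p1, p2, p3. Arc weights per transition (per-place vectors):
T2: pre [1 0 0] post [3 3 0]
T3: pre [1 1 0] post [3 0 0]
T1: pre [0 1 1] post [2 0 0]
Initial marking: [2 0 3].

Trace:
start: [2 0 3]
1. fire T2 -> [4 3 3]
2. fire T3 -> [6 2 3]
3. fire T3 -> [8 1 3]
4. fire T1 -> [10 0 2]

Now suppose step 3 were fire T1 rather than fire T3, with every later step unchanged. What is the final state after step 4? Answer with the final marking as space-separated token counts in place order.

(re-executing from step 3 with the substitution; state before step 3: [6 2 3])
3. fire T1 -> [8 1 2]
4. fire T1 -> [10 0 1]

10 0 1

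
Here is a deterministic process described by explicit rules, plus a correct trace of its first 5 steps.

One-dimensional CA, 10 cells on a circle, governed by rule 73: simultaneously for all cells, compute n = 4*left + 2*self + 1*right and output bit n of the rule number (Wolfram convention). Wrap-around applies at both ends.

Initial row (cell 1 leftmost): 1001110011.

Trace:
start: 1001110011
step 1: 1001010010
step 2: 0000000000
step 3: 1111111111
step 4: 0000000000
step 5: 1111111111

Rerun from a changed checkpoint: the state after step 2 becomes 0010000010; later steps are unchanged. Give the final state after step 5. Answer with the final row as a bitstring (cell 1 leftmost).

state after step 2 := 0010000010
step 3: 1000111000
step 4: 0010101010
step 5: 1000000000

1000000000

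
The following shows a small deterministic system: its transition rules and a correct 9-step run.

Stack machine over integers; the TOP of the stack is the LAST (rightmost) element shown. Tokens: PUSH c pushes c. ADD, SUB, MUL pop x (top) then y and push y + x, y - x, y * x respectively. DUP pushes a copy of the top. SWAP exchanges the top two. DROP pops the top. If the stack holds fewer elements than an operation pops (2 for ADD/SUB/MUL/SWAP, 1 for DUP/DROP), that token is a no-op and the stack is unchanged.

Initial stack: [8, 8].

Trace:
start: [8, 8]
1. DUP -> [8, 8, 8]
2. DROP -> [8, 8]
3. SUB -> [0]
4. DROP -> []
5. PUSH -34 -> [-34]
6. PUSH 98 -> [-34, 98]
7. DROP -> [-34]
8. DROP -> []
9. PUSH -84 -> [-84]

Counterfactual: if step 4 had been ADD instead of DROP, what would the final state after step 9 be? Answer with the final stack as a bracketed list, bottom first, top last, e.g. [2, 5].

(re-executing from step 4 with the substitution; state before step 4: [0])
4. ADD -> [0]
5. PUSH -34 -> [0, -34]
6. PUSH 98 -> [0, -34, 98]
7. DROP -> [0, -34]
8. DROP -> [0]
9. PUSH -84 -> [0, -84]

[0, -84]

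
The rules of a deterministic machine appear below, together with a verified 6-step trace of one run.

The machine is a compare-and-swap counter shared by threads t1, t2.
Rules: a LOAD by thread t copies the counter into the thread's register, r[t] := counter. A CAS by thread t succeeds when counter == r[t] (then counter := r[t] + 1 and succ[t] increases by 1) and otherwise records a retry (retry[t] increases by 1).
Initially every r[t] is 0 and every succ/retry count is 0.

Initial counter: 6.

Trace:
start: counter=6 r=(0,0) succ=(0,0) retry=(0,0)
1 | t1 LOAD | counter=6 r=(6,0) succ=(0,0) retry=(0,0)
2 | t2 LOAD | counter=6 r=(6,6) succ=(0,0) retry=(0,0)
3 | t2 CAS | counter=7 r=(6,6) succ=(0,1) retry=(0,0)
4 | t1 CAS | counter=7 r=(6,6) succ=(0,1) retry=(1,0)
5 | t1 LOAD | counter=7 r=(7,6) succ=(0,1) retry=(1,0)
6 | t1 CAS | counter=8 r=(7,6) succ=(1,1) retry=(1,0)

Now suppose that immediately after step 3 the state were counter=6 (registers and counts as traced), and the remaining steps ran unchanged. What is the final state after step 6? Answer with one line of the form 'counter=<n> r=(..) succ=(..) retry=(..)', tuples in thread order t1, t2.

state after step 3 := counter=6 r=(6,6) succ=(0,1) retry=(0,0)
4 | t1 CAS | counter=7 r=(6,6) succ=(1,1) retry=(0,0)
5 | t1 LOAD | counter=7 r=(7,6) succ=(1,1) retry=(0,0)
6 | t1 CAS | counter=8 r=(7,6) succ=(2,1) retry=(0,0)

counter=8 r=(7,6) succ=(2,1) retry=(0,0)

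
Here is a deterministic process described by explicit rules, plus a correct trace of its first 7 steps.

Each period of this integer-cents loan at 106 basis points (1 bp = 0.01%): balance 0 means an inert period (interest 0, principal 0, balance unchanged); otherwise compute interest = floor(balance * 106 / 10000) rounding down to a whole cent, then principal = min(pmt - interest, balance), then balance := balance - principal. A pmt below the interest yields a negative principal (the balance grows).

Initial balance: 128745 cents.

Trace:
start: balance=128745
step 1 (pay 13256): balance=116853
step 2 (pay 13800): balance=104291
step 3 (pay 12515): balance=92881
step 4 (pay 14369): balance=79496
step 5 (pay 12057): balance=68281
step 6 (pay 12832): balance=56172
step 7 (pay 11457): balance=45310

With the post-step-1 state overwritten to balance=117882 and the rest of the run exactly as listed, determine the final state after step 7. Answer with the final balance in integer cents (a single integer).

46406

state after step 1 := balance=117882
step 2 (pay 13800): balance=105331
step 3 (pay 12515): balance=93932
step 4 (pay 14369): balance=80558
step 5 (pay 12057): balance=69354
step 6 (pay 12832): balance=57257
step 7 (pay 11457): balance=46406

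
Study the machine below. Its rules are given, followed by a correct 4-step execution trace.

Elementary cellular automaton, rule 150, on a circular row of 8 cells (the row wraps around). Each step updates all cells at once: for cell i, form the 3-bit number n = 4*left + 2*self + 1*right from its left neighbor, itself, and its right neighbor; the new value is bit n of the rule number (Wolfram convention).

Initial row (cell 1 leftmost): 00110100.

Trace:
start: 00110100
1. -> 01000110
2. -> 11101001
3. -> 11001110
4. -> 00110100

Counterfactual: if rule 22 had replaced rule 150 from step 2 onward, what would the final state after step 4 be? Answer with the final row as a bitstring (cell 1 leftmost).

00010001

(re-executing steps 2..4 under rule 22; state before step 2: 01000110)
2. -> 11101001
3. -> 00001110
4. -> 00010001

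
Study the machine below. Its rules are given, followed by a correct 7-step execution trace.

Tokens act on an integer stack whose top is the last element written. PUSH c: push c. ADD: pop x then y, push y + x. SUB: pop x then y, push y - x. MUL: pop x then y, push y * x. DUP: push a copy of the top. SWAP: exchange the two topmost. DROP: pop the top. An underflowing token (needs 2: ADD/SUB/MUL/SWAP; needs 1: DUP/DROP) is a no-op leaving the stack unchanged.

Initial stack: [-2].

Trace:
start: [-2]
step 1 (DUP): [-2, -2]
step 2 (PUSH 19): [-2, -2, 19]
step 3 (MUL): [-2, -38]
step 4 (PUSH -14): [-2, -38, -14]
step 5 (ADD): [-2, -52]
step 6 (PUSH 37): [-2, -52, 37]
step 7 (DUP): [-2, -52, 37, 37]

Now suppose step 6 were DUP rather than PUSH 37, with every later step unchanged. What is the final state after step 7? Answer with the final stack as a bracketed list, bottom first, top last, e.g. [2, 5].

(re-executing from step 6 with the substitution; state before step 6: [-2, -52])
step 6 (DUP): [-2, -52, -52]
step 7 (DUP): [-2, -52, -52, -52]

[-2, -52, -52, -52]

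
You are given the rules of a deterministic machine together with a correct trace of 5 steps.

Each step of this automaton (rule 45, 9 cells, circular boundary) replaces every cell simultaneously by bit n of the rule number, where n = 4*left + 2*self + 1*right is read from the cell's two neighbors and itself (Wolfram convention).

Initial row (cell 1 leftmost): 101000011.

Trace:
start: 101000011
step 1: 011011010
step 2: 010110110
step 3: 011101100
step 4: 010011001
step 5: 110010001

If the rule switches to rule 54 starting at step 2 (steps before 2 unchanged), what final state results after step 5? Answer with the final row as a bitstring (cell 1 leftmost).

(re-executing steps 2..5 under rule 54; state before step 2: 011011010)
step 2: 100100111
step 3: 011111000
step 4: 100000100
step 5: 110001111

110001111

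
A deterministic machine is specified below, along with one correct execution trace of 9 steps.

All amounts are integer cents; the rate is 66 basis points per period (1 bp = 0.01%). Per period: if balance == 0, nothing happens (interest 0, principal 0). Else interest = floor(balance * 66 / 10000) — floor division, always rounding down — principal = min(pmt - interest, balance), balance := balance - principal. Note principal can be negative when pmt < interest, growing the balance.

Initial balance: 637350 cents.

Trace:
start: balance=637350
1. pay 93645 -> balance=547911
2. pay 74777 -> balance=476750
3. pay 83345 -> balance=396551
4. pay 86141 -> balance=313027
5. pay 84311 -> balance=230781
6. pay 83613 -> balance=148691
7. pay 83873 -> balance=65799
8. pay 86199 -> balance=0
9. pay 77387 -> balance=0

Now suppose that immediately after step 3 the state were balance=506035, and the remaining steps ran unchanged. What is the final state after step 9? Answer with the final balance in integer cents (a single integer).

16406

state after step 3 := balance=506035
4. pay 86141 -> balance=423233
5. pay 84311 -> balance=341715
6. pay 83613 -> balance=260357
7. pay 83873 -> balance=178202
8. pay 86199 -> balance=93179
9. pay 77387 -> balance=16406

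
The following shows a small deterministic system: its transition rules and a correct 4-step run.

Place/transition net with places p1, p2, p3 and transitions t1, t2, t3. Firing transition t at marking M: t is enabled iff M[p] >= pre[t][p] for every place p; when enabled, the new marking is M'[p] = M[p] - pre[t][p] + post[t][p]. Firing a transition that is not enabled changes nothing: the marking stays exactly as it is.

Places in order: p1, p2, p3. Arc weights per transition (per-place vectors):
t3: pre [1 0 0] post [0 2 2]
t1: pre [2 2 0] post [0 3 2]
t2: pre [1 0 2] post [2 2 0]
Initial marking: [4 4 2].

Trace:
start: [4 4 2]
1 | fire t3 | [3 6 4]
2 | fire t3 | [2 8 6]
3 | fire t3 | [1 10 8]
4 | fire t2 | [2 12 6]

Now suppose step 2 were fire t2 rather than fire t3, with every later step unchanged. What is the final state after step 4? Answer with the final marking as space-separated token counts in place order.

4 12 2

(re-executing from step 2 with the substitution; state before step 2: [3 6 4])
2 | fire t2 | [4 8 2]
3 | fire t3 | [3 10 4]
4 | fire t2 | [4 12 2]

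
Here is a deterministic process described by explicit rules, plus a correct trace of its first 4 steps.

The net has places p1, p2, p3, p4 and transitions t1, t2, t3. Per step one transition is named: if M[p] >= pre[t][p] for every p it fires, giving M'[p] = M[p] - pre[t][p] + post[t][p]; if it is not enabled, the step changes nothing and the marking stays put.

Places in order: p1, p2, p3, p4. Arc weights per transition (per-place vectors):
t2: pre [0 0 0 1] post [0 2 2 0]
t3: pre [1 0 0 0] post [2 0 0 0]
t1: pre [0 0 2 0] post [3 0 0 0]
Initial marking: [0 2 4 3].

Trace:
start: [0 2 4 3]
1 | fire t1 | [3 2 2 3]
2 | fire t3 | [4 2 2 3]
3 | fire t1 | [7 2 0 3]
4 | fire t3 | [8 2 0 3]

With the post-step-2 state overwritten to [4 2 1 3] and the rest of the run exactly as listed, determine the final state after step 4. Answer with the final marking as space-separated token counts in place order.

state after step 2 := [4 2 1 3]
3 | fire t1 | [4 2 1 3]
4 | fire t3 | [5 2 1 3]

5 2 1 3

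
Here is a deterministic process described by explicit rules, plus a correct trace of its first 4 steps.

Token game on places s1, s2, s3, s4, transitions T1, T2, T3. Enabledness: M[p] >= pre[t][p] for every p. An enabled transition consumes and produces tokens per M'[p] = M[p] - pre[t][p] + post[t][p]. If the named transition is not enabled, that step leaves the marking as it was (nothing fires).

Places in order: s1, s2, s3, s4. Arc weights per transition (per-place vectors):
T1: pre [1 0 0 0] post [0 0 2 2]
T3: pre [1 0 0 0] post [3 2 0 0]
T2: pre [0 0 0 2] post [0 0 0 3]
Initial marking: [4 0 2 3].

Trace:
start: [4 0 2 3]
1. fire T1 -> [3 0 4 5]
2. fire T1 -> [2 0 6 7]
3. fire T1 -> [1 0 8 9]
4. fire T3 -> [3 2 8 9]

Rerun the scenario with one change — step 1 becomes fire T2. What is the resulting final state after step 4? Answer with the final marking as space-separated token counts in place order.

4 2 6 8

(re-executing from step 1 with the substitution; state before step 1: [4 0 2 3])
1. fire T2 -> [4 0 2 4]
2. fire T1 -> [3 0 4 6]
3. fire T1 -> [2 0 6 8]
4. fire T3 -> [4 2 6 8]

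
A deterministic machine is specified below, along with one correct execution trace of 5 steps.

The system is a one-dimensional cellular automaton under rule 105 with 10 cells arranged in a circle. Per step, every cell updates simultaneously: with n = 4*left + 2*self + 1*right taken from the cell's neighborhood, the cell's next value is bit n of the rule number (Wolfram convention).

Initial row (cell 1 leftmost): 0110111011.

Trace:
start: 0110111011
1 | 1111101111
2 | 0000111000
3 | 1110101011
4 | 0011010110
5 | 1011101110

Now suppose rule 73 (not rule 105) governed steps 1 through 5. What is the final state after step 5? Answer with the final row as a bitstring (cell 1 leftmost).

(re-executing steps 1..5 under rule 73; state before step 1: 0110111011)
1 | 0110101011
2 | 0110000011
3 | 0110111011
4 | 0110101011
5 | 0110000011

0110000011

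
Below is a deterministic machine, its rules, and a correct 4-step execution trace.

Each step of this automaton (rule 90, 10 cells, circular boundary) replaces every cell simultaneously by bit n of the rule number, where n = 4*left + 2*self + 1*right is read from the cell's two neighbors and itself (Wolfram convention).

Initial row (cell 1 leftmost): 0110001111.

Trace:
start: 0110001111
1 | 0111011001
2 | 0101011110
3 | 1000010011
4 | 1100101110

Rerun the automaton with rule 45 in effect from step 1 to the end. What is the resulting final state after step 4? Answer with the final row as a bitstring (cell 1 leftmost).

0111100100

(re-executing steps 1..4 under rule 45; state before step 1: 0110001111)
1 | 1100101000
2 | 1000111010
3 | 1010100111
4 | 0111100100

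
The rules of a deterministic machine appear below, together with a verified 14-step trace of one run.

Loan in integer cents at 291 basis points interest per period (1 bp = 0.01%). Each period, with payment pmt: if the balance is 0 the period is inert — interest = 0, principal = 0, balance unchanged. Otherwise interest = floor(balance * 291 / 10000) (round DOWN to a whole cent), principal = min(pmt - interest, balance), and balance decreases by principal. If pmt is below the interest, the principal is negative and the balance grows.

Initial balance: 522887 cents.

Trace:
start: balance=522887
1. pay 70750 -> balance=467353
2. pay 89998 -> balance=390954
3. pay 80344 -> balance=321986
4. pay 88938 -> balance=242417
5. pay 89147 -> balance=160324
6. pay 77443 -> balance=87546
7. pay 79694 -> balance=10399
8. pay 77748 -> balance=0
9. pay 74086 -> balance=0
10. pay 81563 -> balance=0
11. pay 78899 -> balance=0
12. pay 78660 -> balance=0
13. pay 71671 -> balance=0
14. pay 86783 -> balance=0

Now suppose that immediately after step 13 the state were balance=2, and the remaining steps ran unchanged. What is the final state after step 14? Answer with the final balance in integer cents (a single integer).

0

state after step 13 := balance=2
14. pay 86783 -> balance=0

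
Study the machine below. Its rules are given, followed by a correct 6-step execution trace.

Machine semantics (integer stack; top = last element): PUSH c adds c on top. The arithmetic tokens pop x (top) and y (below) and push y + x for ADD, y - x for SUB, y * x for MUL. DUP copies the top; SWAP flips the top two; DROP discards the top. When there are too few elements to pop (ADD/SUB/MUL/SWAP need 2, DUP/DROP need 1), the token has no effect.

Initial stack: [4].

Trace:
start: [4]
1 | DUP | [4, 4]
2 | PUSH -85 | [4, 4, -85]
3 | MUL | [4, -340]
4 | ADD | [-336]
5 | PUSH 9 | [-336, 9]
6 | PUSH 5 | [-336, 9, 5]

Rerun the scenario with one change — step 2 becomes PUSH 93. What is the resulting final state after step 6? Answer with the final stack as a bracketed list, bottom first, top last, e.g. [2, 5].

(re-executing from step 2 with the substitution; state before step 2: [4, 4])
2 | PUSH 93 | [4, 4, 93]
3 | MUL | [4, 372]
4 | ADD | [376]
5 | PUSH 9 | [376, 9]
6 | PUSH 5 | [376, 9, 5]

[376, 9, 5]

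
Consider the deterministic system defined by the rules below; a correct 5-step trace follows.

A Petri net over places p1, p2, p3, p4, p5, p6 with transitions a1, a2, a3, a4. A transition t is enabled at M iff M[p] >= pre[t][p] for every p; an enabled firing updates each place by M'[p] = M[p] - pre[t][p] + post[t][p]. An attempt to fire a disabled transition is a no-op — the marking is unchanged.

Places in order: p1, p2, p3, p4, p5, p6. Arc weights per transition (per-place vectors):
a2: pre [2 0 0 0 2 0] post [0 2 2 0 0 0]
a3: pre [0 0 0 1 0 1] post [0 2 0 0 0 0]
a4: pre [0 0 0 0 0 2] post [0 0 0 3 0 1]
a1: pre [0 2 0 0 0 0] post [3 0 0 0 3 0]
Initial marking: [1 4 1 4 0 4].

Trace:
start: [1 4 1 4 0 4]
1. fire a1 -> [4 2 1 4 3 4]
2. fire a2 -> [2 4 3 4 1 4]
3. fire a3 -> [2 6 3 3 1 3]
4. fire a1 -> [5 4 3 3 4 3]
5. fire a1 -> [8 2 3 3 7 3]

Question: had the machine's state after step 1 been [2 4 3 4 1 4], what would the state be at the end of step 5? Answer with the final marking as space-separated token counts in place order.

state after step 1 := [2 4 3 4 1 4]
2. fire a2 -> [2 4 3 4 1 4]
3. fire a3 -> [2 6 3 3 1 3]
4. fire a1 -> [5 4 3 3 4 3]
5. fire a1 -> [8 2 3 3 7 3]

8 2 3 3 7 3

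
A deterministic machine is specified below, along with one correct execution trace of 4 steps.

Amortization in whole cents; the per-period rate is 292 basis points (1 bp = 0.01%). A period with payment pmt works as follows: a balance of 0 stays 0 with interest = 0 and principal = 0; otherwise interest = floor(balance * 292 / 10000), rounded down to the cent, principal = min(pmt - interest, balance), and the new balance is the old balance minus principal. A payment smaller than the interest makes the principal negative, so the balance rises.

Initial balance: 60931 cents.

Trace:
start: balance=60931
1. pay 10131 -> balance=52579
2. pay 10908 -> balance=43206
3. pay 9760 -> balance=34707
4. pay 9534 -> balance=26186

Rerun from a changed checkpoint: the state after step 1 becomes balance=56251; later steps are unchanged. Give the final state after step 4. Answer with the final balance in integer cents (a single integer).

state after step 1 := balance=56251
2. pay 10908 -> balance=46985
3. pay 9760 -> balance=38596
4. pay 9534 -> balance=30189

30189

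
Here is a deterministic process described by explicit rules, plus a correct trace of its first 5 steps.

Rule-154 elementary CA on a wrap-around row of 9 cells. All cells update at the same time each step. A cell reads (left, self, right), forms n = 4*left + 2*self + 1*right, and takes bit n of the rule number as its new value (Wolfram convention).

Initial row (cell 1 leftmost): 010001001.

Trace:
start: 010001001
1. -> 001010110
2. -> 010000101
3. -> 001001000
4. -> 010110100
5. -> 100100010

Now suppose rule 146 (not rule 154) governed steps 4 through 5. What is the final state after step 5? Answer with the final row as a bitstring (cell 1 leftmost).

(re-executing steps 4..5 under rule 146; state before step 4: 001001000)
4. -> 010110100
5. -> 100000010

100000010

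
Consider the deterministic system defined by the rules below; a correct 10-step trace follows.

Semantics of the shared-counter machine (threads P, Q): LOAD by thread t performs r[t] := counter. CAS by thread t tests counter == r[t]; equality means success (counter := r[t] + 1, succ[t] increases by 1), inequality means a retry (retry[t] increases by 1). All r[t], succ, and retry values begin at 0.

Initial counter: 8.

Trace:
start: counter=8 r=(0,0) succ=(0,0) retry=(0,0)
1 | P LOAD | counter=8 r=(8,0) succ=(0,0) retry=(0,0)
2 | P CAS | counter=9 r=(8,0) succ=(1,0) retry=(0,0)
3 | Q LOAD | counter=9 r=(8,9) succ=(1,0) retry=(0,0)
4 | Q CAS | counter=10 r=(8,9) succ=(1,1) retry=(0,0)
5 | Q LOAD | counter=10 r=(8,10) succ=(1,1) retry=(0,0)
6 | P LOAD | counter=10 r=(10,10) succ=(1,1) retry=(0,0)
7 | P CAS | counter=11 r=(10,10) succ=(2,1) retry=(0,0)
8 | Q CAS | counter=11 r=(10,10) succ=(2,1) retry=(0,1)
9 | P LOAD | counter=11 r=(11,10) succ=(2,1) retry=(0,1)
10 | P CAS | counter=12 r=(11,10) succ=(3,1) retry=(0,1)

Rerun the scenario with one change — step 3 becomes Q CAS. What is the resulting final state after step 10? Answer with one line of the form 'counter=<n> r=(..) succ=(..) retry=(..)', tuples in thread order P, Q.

counter=11 r=(10,9) succ=(3,0) retry=(0,3)

(re-executing from step 3 with the substitution; state before step 3: counter=9 r=(8,0) succ=(1,0) retry=(0,0))
3 | Q CAS | counter=9 r=(8,0) succ=(1,0) retry=(0,1)
4 | Q CAS | counter=9 r=(8,0) succ=(1,0) retry=(0,2)
5 | Q LOAD | counter=9 r=(8,9) succ=(1,0) retry=(0,2)
6 | P LOAD | counter=9 r=(9,9) succ=(1,0) retry=(0,2)
7 | P CAS | counter=10 r=(9,9) succ=(2,0) retry=(0,2)
8 | Q CAS | counter=10 r=(9,9) succ=(2,0) retry=(0,3)
9 | P LOAD | counter=10 r=(10,9) succ=(2,0) retry=(0,3)
10 | P CAS | counter=11 r=(10,9) succ=(3,0) retry=(0,3)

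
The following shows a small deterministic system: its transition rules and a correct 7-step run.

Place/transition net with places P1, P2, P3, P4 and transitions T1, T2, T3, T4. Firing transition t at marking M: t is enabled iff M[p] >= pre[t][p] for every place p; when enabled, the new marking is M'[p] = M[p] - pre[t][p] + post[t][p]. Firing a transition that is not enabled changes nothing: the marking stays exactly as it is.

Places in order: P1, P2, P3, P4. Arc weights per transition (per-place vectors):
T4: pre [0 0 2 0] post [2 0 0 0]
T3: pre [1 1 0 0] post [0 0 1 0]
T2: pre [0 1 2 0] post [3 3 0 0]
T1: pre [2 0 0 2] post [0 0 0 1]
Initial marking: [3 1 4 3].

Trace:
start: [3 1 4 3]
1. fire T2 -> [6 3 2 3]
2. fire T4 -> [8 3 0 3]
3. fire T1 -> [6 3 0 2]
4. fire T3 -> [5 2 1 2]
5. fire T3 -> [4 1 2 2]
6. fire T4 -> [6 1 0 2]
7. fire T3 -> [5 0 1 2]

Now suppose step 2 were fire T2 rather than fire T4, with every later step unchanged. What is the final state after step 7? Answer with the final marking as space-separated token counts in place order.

6 2 1 2

(re-executing from step 2 with the substitution; state before step 2: [6 3 2 3])
2. fire T2 -> [9 5 0 3]
3. fire T1 -> [7 5 0 2]
4. fire T3 -> [6 4 1 2]
5. fire T3 -> [5 3 2 2]
6. fire T4 -> [7 3 0 2]
7. fire T3 -> [6 2 1 2]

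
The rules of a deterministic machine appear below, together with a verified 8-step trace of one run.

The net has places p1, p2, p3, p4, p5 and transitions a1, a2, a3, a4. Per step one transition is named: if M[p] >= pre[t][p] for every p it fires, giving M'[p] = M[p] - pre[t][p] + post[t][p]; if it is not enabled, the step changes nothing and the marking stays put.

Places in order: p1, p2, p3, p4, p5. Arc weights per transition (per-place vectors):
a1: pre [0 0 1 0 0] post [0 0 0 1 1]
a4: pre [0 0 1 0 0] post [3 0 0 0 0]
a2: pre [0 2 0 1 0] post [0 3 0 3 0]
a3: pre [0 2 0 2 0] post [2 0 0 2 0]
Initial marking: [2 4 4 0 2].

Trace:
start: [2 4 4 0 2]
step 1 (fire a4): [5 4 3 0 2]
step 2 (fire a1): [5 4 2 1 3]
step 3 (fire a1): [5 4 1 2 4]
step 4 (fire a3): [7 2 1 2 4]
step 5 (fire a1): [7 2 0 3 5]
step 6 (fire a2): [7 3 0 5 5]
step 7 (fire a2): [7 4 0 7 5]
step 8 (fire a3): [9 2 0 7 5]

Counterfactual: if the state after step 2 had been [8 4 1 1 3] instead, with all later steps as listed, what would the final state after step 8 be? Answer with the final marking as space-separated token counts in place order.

state after step 2 := [8 4 1 1 3]
step 3 (fire a1): [8 4 0 2 4]
step 4 (fire a3): [10 2 0 2 4]
step 5 (fire a1): [10 2 0 2 4]
step 6 (fire a2): [10 3 0 4 4]
step 7 (fire a2): [10 4 0 6 4]
step 8 (fire a3): [12 2 0 6 4]

12 2 0 6 4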